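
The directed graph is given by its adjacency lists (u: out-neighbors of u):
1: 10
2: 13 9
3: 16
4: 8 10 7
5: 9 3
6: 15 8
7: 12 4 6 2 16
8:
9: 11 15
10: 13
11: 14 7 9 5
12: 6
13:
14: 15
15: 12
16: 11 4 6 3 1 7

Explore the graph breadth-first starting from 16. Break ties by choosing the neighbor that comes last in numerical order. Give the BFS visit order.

Visit 16; enqueue 11, 7, 6, 4, 3, 1 → queue [11, 7, 6, 4, 3, 1]
Visit 11; enqueue 14, 9, 5 → queue [7, 6, 4, 3, 1, 14, 9, 5]
Visit 7; enqueue 12, 2 → queue [6, 4, 3, 1, 14, 9, 5, 12, 2]
Visit 6; enqueue 15, 8 → queue [4, 3, 1, 14, 9, 5, 12, 2, 15, 8]
Visit 4; enqueue 10 → queue [3, 1, 14, 9, 5, 12, 2, 15, 8, 10]
Visit 3 → queue [1, 14, 9, 5, 12, 2, 15, 8, 10]
Visit 1 → queue [14, 9, 5, 12, 2, 15, 8, 10]
Visit 14 → queue [9, 5, 12, 2, 15, 8, 10]
Visit 9 → queue [5, 12, 2, 15, 8, 10]
Visit 5 → queue [12, 2, 15, 8, 10]
Visit 12 → queue [2, 15, 8, 10]
Visit 2; enqueue 13 → queue [15, 8, 10, 13]
Visit 15 → queue [8, 10, 13]
Visit 8 → queue [10, 13]
Visit 10 → queue [13]
Visit 13 → queue []

16, 11, 7, 6, 4, 3, 1, 14, 9, 5, 12, 2, 15, 8, 10, 13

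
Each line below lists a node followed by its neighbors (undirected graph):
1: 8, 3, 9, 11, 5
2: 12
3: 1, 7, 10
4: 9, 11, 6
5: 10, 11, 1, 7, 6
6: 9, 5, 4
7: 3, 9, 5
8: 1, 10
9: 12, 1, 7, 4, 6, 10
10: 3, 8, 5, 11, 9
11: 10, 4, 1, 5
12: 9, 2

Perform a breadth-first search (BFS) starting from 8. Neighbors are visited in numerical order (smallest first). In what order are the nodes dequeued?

8, 1, 10, 3, 5, 9, 11, 7, 6, 4, 12, 2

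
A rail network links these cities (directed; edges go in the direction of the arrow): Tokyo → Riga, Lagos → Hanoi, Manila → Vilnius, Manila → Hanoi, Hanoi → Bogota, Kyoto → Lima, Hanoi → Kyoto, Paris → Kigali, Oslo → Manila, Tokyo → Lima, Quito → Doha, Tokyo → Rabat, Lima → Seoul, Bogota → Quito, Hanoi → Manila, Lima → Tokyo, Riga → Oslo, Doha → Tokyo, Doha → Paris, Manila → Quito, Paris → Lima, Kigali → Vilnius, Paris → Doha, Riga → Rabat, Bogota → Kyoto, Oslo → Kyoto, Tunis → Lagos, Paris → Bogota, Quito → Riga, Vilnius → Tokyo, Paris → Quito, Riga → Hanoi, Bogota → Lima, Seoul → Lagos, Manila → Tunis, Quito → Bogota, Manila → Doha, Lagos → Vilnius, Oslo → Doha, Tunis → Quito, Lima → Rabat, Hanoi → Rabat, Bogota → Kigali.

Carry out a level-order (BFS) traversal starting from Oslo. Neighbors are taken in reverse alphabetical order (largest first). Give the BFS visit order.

Oslo Manila Kyoto Doha Vilnius Tunis Quito Hanoi Lima Tokyo Paris Lagos Riga Bogota Rabat Seoul Kigali

Visit Oslo; enqueue Manila, Kyoto, Doha → queue [Manila, Kyoto, Doha]
Visit Manila; enqueue Vilnius, Tunis, Quito, Hanoi → queue [Kyoto, Doha, Vilnius, Tunis, Quito, Hanoi]
Visit Kyoto; enqueue Lima → queue [Doha, Vilnius, Tunis, Quito, Hanoi, Lima]
Visit Doha; enqueue Tokyo, Paris → queue [Vilnius, Tunis, Quito, Hanoi, Lima, Tokyo, Paris]
Visit Vilnius → queue [Tunis, Quito, Hanoi, Lima, Tokyo, Paris]
Visit Tunis; enqueue Lagos → queue [Quito, Hanoi, Lima, Tokyo, Paris, Lagos]
Visit Quito; enqueue Riga, Bogota → queue [Hanoi, Lima, Tokyo, Paris, Lagos, Riga, Bogota]
Visit Hanoi; enqueue Rabat → queue [Lima, Tokyo, Paris, Lagos, Riga, Bogota, Rabat]
Visit Lima; enqueue Seoul → queue [Tokyo, Paris, Lagos, Riga, Bogota, Rabat, Seoul]
Visit Tokyo → queue [Paris, Lagos, Riga, Bogota, Rabat, Seoul]
Visit Paris; enqueue Kigali → queue [Lagos, Riga, Bogota, Rabat, Seoul, Kigali]
Visit Lagos → queue [Riga, Bogota, Rabat, Seoul, Kigali]
Visit Riga → queue [Bogota, Rabat, Seoul, Kigali]
Visit Bogota → queue [Rabat, Seoul, Kigali]
Visit Rabat → queue [Seoul, Kigali]
Visit Seoul → queue [Kigali]
Visit Kigali → queue []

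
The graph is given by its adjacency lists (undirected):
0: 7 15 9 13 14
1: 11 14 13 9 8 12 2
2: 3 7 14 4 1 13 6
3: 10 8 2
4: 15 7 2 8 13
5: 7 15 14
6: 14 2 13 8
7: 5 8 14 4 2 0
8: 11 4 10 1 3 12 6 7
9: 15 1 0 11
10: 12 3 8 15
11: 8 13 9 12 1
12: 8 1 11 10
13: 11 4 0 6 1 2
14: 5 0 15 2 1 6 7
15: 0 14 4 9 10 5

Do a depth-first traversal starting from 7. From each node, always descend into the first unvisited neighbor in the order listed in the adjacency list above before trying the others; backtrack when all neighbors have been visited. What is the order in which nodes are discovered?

7, 5, 15, 0, 9, 1, 11, 8, 4, 2, 3, 10, 12, 14, 6, 13

Visit 7
7 → 5
5 → 15
15 → 0
0 → 9
9 → 1
1 → 11
11 → 8
8 → 4
4 → 2
2 → 3
3 → 10
10 → 12
2 → 14
14 → 6
6 → 13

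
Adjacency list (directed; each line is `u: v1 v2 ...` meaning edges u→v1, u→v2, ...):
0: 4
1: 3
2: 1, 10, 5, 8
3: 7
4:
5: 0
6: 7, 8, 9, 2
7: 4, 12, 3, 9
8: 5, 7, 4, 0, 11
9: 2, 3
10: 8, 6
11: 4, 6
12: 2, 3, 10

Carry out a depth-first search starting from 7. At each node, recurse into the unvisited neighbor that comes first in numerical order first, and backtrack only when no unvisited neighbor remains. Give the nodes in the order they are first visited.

Visit 7
7 → 3
7 → 4
7 → 9
9 → 2
2 → 1
2 → 5
5 → 0
2 → 8
8 → 11
11 → 6
2 → 10
7 → 12

7, 3, 4, 9, 2, 1, 5, 0, 8, 11, 6, 10, 12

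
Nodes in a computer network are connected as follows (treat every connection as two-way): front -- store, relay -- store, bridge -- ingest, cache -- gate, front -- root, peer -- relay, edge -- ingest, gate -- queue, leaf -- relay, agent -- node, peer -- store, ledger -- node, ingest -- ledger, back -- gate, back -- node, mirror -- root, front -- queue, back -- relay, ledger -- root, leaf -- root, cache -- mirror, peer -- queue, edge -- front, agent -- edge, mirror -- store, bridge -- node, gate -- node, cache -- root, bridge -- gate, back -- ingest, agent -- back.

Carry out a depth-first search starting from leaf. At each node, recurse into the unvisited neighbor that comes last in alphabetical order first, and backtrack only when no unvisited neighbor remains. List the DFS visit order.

leaf, root, mirror, store, relay, peer, queue, gate, node, ledger, ingest, edge, front, agent, back, bridge, cache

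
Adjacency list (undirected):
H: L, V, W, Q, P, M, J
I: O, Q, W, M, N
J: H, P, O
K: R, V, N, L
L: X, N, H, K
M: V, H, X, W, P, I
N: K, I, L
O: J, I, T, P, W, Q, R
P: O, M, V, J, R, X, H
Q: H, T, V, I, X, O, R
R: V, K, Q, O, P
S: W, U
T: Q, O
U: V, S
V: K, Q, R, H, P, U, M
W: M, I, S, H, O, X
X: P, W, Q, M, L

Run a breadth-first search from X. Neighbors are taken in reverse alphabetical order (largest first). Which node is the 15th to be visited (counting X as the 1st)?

Visit X; enqueue W, Q, P, M, L → queue [W, Q, P, M, L]
Visit W; enqueue S, O, I, H → queue [Q, P, M, L, S, O, I, H]
Visit Q; enqueue V, T, R → queue [P, M, L, S, O, I, H, V, T, R]
Visit P; enqueue J → queue [M, L, S, O, I, H, V, T, R, J]
Visit M → queue [L, S, O, I, H, V, T, R, J]
Visit L; enqueue N, K → queue [S, O, I, H, V, T, R, J, N, K]
Visit S; enqueue U → queue [O, I, H, V, T, R, J, N, K, U]
Visit O → queue [I, H, V, T, R, J, N, K, U]
Visit I → queue [H, V, T, R, J, N, K, U]
Visit H → queue [V, T, R, J, N, K, U]
Visit V → queue [T, R, J, N, K, U]
Visit T → queue [R, J, N, K, U]
Visit R → queue [J, N, K, U]
Visit J → queue [N, K, U]
Visit N → queue [K, U]
Visit K → queue [U]
Visit U → queue []

Visit order: X, W, Q, P, M, L, S, O, I, H, V, T, R, J, N, K, U

N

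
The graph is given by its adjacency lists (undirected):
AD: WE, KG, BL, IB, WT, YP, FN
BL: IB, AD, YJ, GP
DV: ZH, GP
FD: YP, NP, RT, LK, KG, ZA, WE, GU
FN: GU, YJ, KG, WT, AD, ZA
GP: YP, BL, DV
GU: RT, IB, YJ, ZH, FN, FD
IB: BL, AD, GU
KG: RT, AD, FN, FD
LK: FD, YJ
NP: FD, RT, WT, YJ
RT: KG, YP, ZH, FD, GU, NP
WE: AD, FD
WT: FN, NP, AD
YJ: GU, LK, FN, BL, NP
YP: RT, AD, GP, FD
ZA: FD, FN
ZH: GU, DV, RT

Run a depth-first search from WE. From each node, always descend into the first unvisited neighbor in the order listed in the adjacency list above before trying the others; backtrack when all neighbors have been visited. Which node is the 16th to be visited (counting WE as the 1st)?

ZA

Visit WE
WE → AD
AD → KG
KG → RT
RT → YP
YP → GP
GP → BL
BL → IB
IB → GU
GU → YJ
YJ → LK
LK → FD
FD → NP
NP → WT
WT → FN
FN → ZA
GU → ZH
ZH → DV

Visit order: WE, AD, KG, RT, YP, GP, BL, IB, GU, YJ, LK, FD, NP, WT, FN, ZA, ZH, DV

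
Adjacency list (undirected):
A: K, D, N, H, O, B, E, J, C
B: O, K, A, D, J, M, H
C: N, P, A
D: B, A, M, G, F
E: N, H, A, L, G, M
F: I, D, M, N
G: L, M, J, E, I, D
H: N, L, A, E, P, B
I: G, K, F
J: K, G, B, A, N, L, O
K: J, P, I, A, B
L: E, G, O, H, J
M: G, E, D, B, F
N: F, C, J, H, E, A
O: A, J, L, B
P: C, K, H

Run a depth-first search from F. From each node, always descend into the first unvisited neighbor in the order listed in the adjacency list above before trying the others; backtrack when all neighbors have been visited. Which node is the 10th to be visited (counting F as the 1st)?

Visit F
F → I
I → G
G → L
L → E
E → N
N → C
C → P
P → K
K → J
J → B
B → O
O → A
A → D
D → M
A → H

Visit order: F, I, G, L, E, N, C, P, K, J, B, O, A, D, M, H

J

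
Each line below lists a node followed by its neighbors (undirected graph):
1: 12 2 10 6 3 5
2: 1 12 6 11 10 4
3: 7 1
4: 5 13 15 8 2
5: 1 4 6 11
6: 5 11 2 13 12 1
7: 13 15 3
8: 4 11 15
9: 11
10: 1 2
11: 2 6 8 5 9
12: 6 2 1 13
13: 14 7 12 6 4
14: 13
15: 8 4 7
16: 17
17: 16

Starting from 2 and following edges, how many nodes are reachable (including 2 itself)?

15

BFS from 2 visits: 2, 1, 4, 6, 10, 11, 12, 3, 5, 8, 13, 15, 9, 7, 14
Reachable nodes: 15 of 17 total.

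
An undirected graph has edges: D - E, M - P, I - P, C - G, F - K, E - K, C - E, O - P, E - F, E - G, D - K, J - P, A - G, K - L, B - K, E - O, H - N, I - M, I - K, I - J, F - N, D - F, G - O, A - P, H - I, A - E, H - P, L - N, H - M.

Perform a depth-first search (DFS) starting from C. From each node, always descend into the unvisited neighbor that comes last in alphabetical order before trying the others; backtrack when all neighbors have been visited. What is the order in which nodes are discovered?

Visit C
C → G
G → O
O → P
P → M
M → I
I → K
K → L
L → N
N → H
N → F
F → E
E → D
E → A
K → B
I → J

C, G, O, P, M, I, K, L, N, H, F, E, D, A, B, J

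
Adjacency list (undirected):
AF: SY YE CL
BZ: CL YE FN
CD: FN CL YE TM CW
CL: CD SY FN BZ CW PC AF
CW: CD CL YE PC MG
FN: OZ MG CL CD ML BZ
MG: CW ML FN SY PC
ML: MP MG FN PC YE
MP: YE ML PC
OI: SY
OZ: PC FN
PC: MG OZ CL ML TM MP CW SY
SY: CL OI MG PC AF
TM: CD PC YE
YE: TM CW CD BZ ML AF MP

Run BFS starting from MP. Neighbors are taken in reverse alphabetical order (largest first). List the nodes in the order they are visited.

Visit MP; enqueue YE, PC, ML → queue [YE, PC, ML]
Visit YE; enqueue TM, CW, CD, BZ, AF → queue [PC, ML, TM, CW, CD, BZ, AF]
Visit PC; enqueue SY, OZ, MG, CL → queue [ML, TM, CW, CD, BZ, AF, SY, OZ, MG, CL]
Visit ML; enqueue FN → queue [TM, CW, CD, BZ, AF, SY, OZ, MG, CL, FN]
Visit TM → queue [CW, CD, BZ, AF, SY, OZ, MG, CL, FN]
Visit CW → queue [CD, BZ, AF, SY, OZ, MG, CL, FN]
Visit CD → queue [BZ, AF, SY, OZ, MG, CL, FN]
Visit BZ → queue [AF, SY, OZ, MG, CL, FN]
Visit AF → queue [SY, OZ, MG, CL, FN]
Visit SY; enqueue OI → queue [OZ, MG, CL, FN, OI]
Visit OZ → queue [MG, CL, FN, OI]
Visit MG → queue [CL, FN, OI]
Visit CL → queue [FN, OI]
Visit FN → queue [OI]
Visit OI → queue []

MP -> YE -> PC -> ML -> TM -> CW -> CD -> BZ -> AF -> SY -> OZ -> MG -> CL -> FN -> OI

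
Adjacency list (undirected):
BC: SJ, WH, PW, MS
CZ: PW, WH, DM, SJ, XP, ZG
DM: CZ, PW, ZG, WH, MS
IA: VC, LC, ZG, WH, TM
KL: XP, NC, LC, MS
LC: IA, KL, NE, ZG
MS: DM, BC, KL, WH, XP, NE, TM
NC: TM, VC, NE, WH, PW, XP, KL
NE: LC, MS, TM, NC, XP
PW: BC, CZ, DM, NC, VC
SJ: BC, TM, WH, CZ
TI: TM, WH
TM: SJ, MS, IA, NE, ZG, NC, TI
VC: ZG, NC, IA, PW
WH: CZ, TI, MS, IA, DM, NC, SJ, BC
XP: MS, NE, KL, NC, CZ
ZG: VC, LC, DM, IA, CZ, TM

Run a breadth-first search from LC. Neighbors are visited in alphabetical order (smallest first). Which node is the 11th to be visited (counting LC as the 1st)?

XP

Visit LC; enqueue IA, KL, NE, ZG → queue [IA, KL, NE, ZG]
Visit IA; enqueue TM, VC, WH → queue [KL, NE, ZG, TM, VC, WH]
Visit KL; enqueue MS, NC, XP → queue [NE, ZG, TM, VC, WH, MS, NC, XP]
Visit NE → queue [ZG, TM, VC, WH, MS, NC, XP]
Visit ZG; enqueue CZ, DM → queue [TM, VC, WH, MS, NC, XP, CZ, DM]
Visit TM; enqueue SJ, TI → queue [VC, WH, MS, NC, XP, CZ, DM, SJ, TI]
Visit VC; enqueue PW → queue [WH, MS, NC, XP, CZ, DM, SJ, TI, PW]
Visit WH; enqueue BC → queue [MS, NC, XP, CZ, DM, SJ, TI, PW, BC]
Visit MS → queue [NC, XP, CZ, DM, SJ, TI, PW, BC]
Visit NC → queue [XP, CZ, DM, SJ, TI, PW, BC]
Visit XP → queue [CZ, DM, SJ, TI, PW, BC]
Visit CZ → queue [DM, SJ, TI, PW, BC]
Visit DM → queue [SJ, TI, PW, BC]
Visit SJ → queue [TI, PW, BC]
Visit TI → queue [PW, BC]
Visit PW → queue [BC]
Visit BC → queue []

Visit order: LC, IA, KL, NE, ZG, TM, VC, WH, MS, NC, XP, CZ, DM, SJ, TI, PW, BC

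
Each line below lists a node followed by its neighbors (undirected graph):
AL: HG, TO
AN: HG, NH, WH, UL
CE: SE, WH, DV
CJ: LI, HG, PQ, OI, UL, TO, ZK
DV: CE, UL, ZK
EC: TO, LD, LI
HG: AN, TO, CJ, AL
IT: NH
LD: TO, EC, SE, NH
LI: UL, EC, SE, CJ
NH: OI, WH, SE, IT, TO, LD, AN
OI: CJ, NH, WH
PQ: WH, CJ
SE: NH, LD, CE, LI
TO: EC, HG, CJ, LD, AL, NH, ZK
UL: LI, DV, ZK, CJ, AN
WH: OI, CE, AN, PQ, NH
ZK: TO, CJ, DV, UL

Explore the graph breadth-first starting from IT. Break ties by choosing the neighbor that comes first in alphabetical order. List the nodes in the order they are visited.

IT, NH, AN, LD, OI, SE, TO, WH, HG, UL, EC, CJ, CE, LI, AL, ZK, PQ, DV

Visit IT; enqueue NH → queue [NH]
Visit NH; enqueue AN, LD, OI, SE, TO, WH → queue [AN, LD, OI, SE, TO, WH]
Visit AN; enqueue HG, UL → queue [LD, OI, SE, TO, WH, HG, UL]
Visit LD; enqueue EC → queue [OI, SE, TO, WH, HG, UL, EC]
Visit OI; enqueue CJ → queue [SE, TO, WH, HG, UL, EC, CJ]
Visit SE; enqueue CE, LI → queue [TO, WH, HG, UL, EC, CJ, CE, LI]
Visit TO; enqueue AL, ZK → queue [WH, HG, UL, EC, CJ, CE, LI, AL, ZK]
Visit WH; enqueue PQ → queue [HG, UL, EC, CJ, CE, LI, AL, ZK, PQ]
Visit HG → queue [UL, EC, CJ, CE, LI, AL, ZK, PQ]
Visit UL; enqueue DV → queue [EC, CJ, CE, LI, AL, ZK, PQ, DV]
Visit EC → queue [CJ, CE, LI, AL, ZK, PQ, DV]
Visit CJ → queue [CE, LI, AL, ZK, PQ, DV]
Visit CE → queue [LI, AL, ZK, PQ, DV]
Visit LI → queue [AL, ZK, PQ, DV]
Visit AL → queue [ZK, PQ, DV]
Visit ZK → queue [PQ, DV]
Visit PQ → queue [DV]
Visit DV → queue []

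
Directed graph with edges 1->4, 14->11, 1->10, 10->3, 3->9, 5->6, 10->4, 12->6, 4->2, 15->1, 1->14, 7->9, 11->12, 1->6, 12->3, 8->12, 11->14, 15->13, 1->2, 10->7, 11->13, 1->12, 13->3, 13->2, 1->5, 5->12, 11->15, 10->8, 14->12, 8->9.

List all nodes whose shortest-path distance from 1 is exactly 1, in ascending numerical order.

2, 4, 5, 6, 10, 12, 14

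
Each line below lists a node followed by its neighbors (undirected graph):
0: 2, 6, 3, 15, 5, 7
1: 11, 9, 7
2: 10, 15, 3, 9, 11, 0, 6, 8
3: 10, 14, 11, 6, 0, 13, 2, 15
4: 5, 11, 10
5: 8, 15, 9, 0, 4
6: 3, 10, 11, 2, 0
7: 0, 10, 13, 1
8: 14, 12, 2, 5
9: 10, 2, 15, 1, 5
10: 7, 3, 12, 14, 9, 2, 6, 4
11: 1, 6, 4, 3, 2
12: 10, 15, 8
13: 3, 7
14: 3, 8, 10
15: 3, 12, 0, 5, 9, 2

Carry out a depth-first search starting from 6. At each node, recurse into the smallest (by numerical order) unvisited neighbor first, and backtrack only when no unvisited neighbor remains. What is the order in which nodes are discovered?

Visit 6
6 → 0
0 → 2
2 → 3
3 → 10
10 → 4
4 → 5
5 → 8
8 → 12
12 → 15
15 → 9
9 → 1
1 → 7
7 → 13
1 → 11
8 → 14

6, 0, 2, 3, 10, 4, 5, 8, 12, 15, 9, 1, 7, 13, 11, 14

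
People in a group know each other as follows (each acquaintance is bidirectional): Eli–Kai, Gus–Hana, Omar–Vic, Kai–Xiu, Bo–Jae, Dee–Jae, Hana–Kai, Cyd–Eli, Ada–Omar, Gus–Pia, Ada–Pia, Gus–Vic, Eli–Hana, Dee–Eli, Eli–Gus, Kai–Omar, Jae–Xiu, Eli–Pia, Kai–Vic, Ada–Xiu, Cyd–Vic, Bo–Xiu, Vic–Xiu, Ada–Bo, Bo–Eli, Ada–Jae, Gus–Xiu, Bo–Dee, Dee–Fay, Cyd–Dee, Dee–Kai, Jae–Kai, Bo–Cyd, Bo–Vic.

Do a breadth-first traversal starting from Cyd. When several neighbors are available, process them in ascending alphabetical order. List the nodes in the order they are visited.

Cyd, Bo, Dee, Eli, Vic, Ada, Jae, Xiu, Fay, Kai, Gus, Hana, Pia, Omar

Visit Cyd; enqueue Bo, Dee, Eli, Vic → queue [Bo, Dee, Eli, Vic]
Visit Bo; enqueue Ada, Jae, Xiu → queue [Dee, Eli, Vic, Ada, Jae, Xiu]
Visit Dee; enqueue Fay, Kai → queue [Eli, Vic, Ada, Jae, Xiu, Fay, Kai]
Visit Eli; enqueue Gus, Hana, Pia → queue [Vic, Ada, Jae, Xiu, Fay, Kai, Gus, Hana, Pia]
Visit Vic; enqueue Omar → queue [Ada, Jae, Xiu, Fay, Kai, Gus, Hana, Pia, Omar]
Visit Ada → queue [Jae, Xiu, Fay, Kai, Gus, Hana, Pia, Omar]
Visit Jae → queue [Xiu, Fay, Kai, Gus, Hana, Pia, Omar]
Visit Xiu → queue [Fay, Kai, Gus, Hana, Pia, Omar]
Visit Fay → queue [Kai, Gus, Hana, Pia, Omar]
Visit Kai → queue [Gus, Hana, Pia, Omar]
Visit Gus → queue [Hana, Pia, Omar]
Visit Hana → queue [Pia, Omar]
Visit Pia → queue [Omar]
Visit Omar → queue []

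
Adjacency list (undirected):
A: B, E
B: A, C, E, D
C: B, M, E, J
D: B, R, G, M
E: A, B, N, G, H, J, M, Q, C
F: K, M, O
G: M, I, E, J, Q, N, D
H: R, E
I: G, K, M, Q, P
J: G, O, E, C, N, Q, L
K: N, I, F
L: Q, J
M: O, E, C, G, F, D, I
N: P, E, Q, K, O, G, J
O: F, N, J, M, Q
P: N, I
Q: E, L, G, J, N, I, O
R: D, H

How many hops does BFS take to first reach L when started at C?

2

Level 0: C
Level 1: B, E, J, M
Level 2: A, D, F, G, H, I, L, N, O, Q
Level 3: K, P, R
L first appears at level 2.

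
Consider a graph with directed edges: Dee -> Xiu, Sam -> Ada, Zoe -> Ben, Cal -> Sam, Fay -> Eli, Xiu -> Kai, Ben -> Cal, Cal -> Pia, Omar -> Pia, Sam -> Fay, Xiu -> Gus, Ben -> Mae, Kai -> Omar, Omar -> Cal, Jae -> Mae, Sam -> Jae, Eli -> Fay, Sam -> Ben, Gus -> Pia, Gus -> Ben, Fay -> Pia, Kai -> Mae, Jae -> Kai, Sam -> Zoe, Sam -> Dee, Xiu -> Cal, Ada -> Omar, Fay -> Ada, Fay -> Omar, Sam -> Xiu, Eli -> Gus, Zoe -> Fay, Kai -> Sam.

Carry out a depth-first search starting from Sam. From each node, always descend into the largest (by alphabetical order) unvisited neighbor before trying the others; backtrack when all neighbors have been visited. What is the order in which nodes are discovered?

Visit Sam
Sam → Zoe
Zoe → Fay
Fay → Pia
Fay → Omar
Omar → Cal
Fay → Eli
Eli → Gus
Gus → Ben
Ben → Mae
Fay → Ada
Sam → Xiu
Xiu → Kai
Sam → Jae
Sam → Dee

Sam, Zoe, Fay, Pia, Omar, Cal, Eli, Gus, Ben, Mae, Ada, Xiu, Kai, Jae, Dee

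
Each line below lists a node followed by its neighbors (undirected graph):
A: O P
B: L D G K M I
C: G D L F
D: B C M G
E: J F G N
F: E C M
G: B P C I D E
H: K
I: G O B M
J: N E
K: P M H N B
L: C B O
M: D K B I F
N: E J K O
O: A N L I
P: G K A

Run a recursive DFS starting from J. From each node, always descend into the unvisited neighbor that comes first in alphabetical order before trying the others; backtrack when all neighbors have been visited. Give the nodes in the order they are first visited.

Visit J
J → E
E → F
F → C
C → D
D → B
B → G
G → I
I → M
M → K
K → H
K → N
N → O
O → A
A → P
O → L

J -> E -> F -> C -> D -> B -> G -> I -> M -> K -> H -> N -> O -> A -> P -> L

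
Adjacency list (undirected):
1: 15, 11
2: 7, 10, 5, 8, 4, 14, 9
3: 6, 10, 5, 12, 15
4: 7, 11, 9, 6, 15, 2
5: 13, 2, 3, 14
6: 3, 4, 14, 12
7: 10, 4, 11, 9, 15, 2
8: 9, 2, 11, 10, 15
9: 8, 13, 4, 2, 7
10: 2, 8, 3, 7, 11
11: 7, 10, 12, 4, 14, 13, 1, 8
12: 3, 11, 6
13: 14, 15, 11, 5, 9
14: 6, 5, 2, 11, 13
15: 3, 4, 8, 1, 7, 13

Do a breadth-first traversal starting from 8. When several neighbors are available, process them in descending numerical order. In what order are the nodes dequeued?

Visit 8; enqueue 15, 11, 10, 9, 2 → queue [15, 11, 10, 9, 2]
Visit 15; enqueue 13, 7, 4, 3, 1 → queue [11, 10, 9, 2, 13, 7, 4, 3, 1]
Visit 11; enqueue 14, 12 → queue [10, 9, 2, 13, 7, 4, 3, 1, 14, 12]
Visit 10 → queue [9, 2, 13, 7, 4, 3, 1, 14, 12]
Visit 9 → queue [2, 13, 7, 4, 3, 1, 14, 12]
Visit 2; enqueue 5 → queue [13, 7, 4, 3, 1, 14, 12, 5]
Visit 13 → queue [7, 4, 3, 1, 14, 12, 5]
Visit 7 → queue [4, 3, 1, 14, 12, 5]
Visit 4; enqueue 6 → queue [3, 1, 14, 12, 5, 6]
Visit 3 → queue [1, 14, 12, 5, 6]
Visit 1 → queue [14, 12, 5, 6]
Visit 14 → queue [12, 5, 6]
Visit 12 → queue [5, 6]
Visit 5 → queue [6]
Visit 6 → queue []

8, 15, 11, 10, 9, 2, 13, 7, 4, 3, 1, 14, 12, 5, 6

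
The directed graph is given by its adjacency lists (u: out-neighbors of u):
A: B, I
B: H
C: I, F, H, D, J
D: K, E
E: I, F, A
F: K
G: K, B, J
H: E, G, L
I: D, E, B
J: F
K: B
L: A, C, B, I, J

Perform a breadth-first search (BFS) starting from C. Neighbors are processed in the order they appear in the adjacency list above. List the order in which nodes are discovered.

Visit C; enqueue I, F, H, D, J → queue [I, F, H, D, J]
Visit I; enqueue E, B → queue [F, H, D, J, E, B]
Visit F; enqueue K → queue [H, D, J, E, B, K]
Visit H; enqueue G, L → queue [D, J, E, B, K, G, L]
Visit D → queue [J, E, B, K, G, L]
Visit J → queue [E, B, K, G, L]
Visit E; enqueue A → queue [B, K, G, L, A]
Visit B → queue [K, G, L, A]
Visit K → queue [G, L, A]
Visit G → queue [L, A]
Visit L → queue [A]
Visit A → queue []

C → I → F → H → D → J → E → B → K → G → L → A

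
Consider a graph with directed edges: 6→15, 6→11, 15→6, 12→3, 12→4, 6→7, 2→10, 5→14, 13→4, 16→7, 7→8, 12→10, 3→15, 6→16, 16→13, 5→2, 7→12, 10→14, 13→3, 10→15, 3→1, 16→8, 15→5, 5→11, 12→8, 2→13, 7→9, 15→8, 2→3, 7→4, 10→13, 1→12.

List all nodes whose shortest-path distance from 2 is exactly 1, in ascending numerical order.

Level 0: 2
Level 1: 3, 10, 13
Level 2: 1, 4, 14, 15
Level 3: 5, 6, 8, 12
Level 4: 7, 11, 16
Level 5: 9

3, 10, 13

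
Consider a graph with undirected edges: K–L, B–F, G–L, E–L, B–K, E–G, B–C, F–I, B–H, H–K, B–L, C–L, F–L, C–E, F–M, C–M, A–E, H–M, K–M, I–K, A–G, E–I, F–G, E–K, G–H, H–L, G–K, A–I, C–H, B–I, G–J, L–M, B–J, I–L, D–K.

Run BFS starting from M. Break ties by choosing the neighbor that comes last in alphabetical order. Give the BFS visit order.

M, L, K, H, F, C, I, G, E, B, D, A, J

Visit M; enqueue L, K, H, F, C → queue [L, K, H, F, C]
Visit L; enqueue I, G, E, B → queue [K, H, F, C, I, G, E, B]
Visit K; enqueue D → queue [H, F, C, I, G, E, B, D]
Visit H → queue [F, C, I, G, E, B, D]
Visit F → queue [C, I, G, E, B, D]
Visit C → queue [I, G, E, B, D]
Visit I; enqueue A → queue [G, E, B, D, A]
Visit G; enqueue J → queue [E, B, D, A, J]
Visit E → queue [B, D, A, J]
Visit B → queue [D, A, J]
Visit D → queue [A, J]
Visit A → queue [J]
Visit J → queue []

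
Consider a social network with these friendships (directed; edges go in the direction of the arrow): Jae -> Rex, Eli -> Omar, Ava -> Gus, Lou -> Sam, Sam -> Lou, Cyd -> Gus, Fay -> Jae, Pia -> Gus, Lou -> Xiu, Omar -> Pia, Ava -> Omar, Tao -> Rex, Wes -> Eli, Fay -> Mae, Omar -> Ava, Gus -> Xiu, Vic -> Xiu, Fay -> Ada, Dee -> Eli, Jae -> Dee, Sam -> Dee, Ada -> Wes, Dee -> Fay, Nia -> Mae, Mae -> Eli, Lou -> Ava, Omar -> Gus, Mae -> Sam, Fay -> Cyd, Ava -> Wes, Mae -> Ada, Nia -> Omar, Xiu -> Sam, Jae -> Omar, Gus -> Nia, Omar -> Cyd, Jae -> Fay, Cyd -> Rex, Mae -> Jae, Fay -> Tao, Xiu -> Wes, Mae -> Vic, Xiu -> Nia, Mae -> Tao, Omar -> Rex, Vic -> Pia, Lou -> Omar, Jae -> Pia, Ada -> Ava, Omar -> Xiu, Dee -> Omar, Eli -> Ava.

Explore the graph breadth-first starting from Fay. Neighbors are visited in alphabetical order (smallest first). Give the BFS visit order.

Fay → Ada → Cyd → Jae → Mae → Tao → Ava → Wes → Gus → Rex → Dee → Omar → Pia → Eli → Sam → Vic → Nia → Xiu → Lou

Visit Fay; enqueue Ada, Cyd, Jae, Mae, Tao → queue [Ada, Cyd, Jae, Mae, Tao]
Visit Ada; enqueue Ava, Wes → queue [Cyd, Jae, Mae, Tao, Ava, Wes]
Visit Cyd; enqueue Gus, Rex → queue [Jae, Mae, Tao, Ava, Wes, Gus, Rex]
Visit Jae; enqueue Dee, Omar, Pia → queue [Mae, Tao, Ava, Wes, Gus, Rex, Dee, Omar, Pia]
Visit Mae; enqueue Eli, Sam, Vic → queue [Tao, Ava, Wes, Gus, Rex, Dee, Omar, Pia, Eli, Sam, Vic]
Visit Tao → queue [Ava, Wes, Gus, Rex, Dee, Omar, Pia, Eli, Sam, Vic]
Visit Ava → queue [Wes, Gus, Rex, Dee, Omar, Pia, Eli, Sam, Vic]
Visit Wes → queue [Gus, Rex, Dee, Omar, Pia, Eli, Sam, Vic]
Visit Gus; enqueue Nia, Xiu → queue [Rex, Dee, Omar, Pia, Eli, Sam, Vic, Nia, Xiu]
Visit Rex → queue [Dee, Omar, Pia, Eli, Sam, Vic, Nia, Xiu]
Visit Dee → queue [Omar, Pia, Eli, Sam, Vic, Nia, Xiu]
Visit Omar → queue [Pia, Eli, Sam, Vic, Nia, Xiu]
Visit Pia → queue [Eli, Sam, Vic, Nia, Xiu]
Visit Eli → queue [Sam, Vic, Nia, Xiu]
Visit Sam; enqueue Lou → queue [Vic, Nia, Xiu, Lou]
Visit Vic → queue [Nia, Xiu, Lou]
Visit Nia → queue [Xiu, Lou]
Visit Xiu → queue [Lou]
Visit Lou → queue []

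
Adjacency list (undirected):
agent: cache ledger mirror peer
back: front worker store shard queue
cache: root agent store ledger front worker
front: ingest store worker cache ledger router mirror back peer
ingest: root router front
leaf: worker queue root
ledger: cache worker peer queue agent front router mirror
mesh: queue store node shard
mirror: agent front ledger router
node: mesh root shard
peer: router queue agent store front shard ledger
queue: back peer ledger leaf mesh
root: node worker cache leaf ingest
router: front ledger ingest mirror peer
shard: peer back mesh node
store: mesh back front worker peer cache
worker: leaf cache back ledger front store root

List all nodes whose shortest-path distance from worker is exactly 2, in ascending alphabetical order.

Level 0: worker
Level 1: back, cache, front, leaf, ledger, root, store
Level 2: agent, ingest, mesh, mirror, node, peer, queue, router, shard

agent, ingest, mesh, mirror, node, peer, queue, router, shard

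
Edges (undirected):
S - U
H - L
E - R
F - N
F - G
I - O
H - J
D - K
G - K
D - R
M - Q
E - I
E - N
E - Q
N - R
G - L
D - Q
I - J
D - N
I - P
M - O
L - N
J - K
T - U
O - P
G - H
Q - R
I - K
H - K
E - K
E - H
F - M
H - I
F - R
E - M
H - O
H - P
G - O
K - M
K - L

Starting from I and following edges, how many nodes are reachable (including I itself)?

BFS from I visits: I, P, O, K, J, H, E, M, G, L, D, R, Q, N, F
Reachable nodes: 15 of 18 total.

15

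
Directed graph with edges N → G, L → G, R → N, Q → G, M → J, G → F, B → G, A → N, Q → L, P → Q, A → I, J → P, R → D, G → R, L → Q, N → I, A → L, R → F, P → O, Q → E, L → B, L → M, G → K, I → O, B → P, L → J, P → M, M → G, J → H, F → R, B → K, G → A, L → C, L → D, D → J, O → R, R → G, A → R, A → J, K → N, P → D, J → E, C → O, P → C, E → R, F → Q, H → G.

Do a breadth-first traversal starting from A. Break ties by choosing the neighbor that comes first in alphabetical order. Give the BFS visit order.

A, I, J, L, N, R, O, E, H, P, B, C, D, G, M, Q, F, K

Visit A; enqueue I, J, L, N, R → queue [I, J, L, N, R]
Visit I; enqueue O → queue [J, L, N, R, O]
Visit J; enqueue E, H, P → queue [L, N, R, O, E, H, P]
Visit L; enqueue B, C, D, G, M, Q → queue [N, R, O, E, H, P, B, C, D, G, M, Q]
Visit N → queue [R, O, E, H, P, B, C, D, G, M, Q]
Visit R; enqueue F → queue [O, E, H, P, B, C, D, G, M, Q, F]
Visit O → queue [E, H, P, B, C, D, G, M, Q, F]
Visit E → queue [H, P, B, C, D, G, M, Q, F]
Visit H → queue [P, B, C, D, G, M, Q, F]
Visit P → queue [B, C, D, G, M, Q, F]
Visit B; enqueue K → queue [C, D, G, M, Q, F, K]
Visit C → queue [D, G, M, Q, F, K]
Visit D → queue [G, M, Q, F, K]
Visit G → queue [M, Q, F, K]
Visit M → queue [Q, F, K]
Visit Q → queue [F, K]
Visit F → queue [K]
Visit K → queue []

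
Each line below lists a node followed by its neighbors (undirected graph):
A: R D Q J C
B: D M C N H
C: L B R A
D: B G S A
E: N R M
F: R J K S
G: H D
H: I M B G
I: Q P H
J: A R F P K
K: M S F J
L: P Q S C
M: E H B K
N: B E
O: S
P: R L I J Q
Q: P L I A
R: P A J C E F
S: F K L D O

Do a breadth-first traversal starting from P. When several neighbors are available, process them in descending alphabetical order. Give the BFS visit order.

Visit P; enqueue R, Q, L, J, I → queue [R, Q, L, J, I]
Visit R; enqueue F, E, C, A → queue [Q, L, J, I, F, E, C, A]
Visit Q → queue [L, J, I, F, E, C, A]
Visit L; enqueue S → queue [J, I, F, E, C, A, S]
Visit J; enqueue K → queue [I, F, E, C, A, S, K]
Visit I; enqueue H → queue [F, E, C, A, S, K, H]
Visit F → queue [E, C, A, S, K, H]
Visit E; enqueue N, M → queue [C, A, S, K, H, N, M]
Visit C; enqueue B → queue [A, S, K, H, N, M, B]
Visit A; enqueue D → queue [S, K, H, N, M, B, D]
Visit S; enqueue O → queue [K, H, N, M, B, D, O]
Visit K → queue [H, N, M, B, D, O]
Visit H; enqueue G → queue [N, M, B, D, O, G]
Visit N → queue [M, B, D, O, G]
Visit M → queue [B, D, O, G]
Visit B → queue [D, O, G]
Visit D → queue [O, G]
Visit O → queue [G]
Visit G → queue []

P, R, Q, L, J, I, F, E, C, A, S, K, H, N, M, B, D, O, G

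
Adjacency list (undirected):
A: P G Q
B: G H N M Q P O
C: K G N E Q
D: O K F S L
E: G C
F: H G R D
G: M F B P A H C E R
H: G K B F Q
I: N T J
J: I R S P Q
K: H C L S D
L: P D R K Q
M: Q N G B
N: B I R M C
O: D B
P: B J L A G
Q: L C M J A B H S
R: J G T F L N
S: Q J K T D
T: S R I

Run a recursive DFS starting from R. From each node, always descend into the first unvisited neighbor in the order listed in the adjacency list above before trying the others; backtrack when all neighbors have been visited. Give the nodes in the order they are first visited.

R, J, I, N, B, G, M, Q, L, P, A, D, O, K, H, F, C, E, S, T

Visit R
R → J
J → I
I → N
N → B
B → G
G → M
M → Q
Q → L
L → P
P → A
L → D
D → O
D → K
K → H
H → F
K → C
C → E
K → S
S → T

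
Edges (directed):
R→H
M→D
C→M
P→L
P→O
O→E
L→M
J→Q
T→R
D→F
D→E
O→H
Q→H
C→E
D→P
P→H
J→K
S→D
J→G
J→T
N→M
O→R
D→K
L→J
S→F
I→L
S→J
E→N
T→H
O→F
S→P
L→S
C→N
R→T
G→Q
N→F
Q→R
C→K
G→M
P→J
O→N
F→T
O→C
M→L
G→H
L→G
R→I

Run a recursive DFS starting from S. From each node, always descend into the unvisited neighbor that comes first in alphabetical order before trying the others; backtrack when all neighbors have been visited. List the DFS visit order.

S → D → E → N → F → T → H → R → I → L → G → M → Q → J → K → P → O → C

Visit S
S → D
D → E
E → N
N → F
F → T
T → H
T → R
R → I
I → L
L → G
G → M
G → Q
L → J
J → K
D → P
P → O
O → C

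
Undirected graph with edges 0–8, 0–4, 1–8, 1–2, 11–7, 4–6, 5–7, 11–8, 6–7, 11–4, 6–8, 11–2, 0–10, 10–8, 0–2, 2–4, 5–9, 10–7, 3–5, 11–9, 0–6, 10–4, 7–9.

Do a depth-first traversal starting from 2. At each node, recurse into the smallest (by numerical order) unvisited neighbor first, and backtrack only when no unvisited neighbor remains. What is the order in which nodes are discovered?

2, 0, 4, 6, 7, 5, 3, 9, 11, 8, 1, 10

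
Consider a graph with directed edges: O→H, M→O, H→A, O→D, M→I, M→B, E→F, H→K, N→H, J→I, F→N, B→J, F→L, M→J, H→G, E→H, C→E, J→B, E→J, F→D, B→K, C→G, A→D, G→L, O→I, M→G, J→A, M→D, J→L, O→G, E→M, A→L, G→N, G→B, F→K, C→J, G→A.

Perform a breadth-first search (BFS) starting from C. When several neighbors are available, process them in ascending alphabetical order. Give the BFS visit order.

Visit C; enqueue E, G, J → queue [E, G, J]
Visit E; enqueue F, H, M → queue [G, J, F, H, M]
Visit G; enqueue A, B, L, N → queue [J, F, H, M, A, B, L, N]
Visit J; enqueue I → queue [F, H, M, A, B, L, N, I]
Visit F; enqueue D, K → queue [H, M, A, B, L, N, I, D, K]
Visit H → queue [M, A, B, L, N, I, D, K]
Visit M; enqueue O → queue [A, B, L, N, I, D, K, O]
Visit A → queue [B, L, N, I, D, K, O]
Visit B → queue [L, N, I, D, K, O]
Visit L → queue [N, I, D, K, O]
Visit N → queue [I, D, K, O]
Visit I → queue [D, K, O]
Visit D → queue [K, O]
Visit K → queue [O]
Visit O → queue []

C -> E -> G -> J -> F -> H -> M -> A -> B -> L -> N -> I -> D -> K -> O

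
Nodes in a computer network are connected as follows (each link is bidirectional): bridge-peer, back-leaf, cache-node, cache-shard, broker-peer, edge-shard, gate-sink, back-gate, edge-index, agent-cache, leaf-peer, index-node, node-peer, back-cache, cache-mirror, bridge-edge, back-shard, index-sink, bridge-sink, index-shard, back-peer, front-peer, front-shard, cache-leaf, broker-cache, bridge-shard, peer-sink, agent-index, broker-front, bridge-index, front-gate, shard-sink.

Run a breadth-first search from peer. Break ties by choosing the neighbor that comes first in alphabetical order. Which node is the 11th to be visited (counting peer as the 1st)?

Visit peer; enqueue back, bridge, broker, front, leaf, node, sink → queue [back, bridge, broker, front, leaf, node, sink]
Visit back; enqueue cache, gate, shard → queue [bridge, broker, front, leaf, node, sink, cache, gate, shard]
Visit bridge; enqueue edge, index → queue [broker, front, leaf, node, sink, cache, gate, shard, edge, index]
Visit broker → queue [front, leaf, node, sink, cache, gate, shard, edge, index]
Visit front → queue [leaf, node, sink, cache, gate, shard, edge, index]
Visit leaf → queue [node, sink, cache, gate, shard, edge, index]
Visit node → queue [sink, cache, gate, shard, edge, index]
Visit sink → queue [cache, gate, shard, edge, index]
Visit cache; enqueue agent, mirror → queue [gate, shard, edge, index, agent, mirror]
Visit gate → queue [shard, edge, index, agent, mirror]
Visit shard → queue [edge, index, agent, mirror]
Visit edge → queue [index, agent, mirror]
Visit index → queue [agent, mirror]
Visit agent → queue [mirror]
Visit mirror → queue []

Visit order: peer, back, bridge, broker, front, leaf, node, sink, cache, gate, shard, edge, index, agent, mirror

shard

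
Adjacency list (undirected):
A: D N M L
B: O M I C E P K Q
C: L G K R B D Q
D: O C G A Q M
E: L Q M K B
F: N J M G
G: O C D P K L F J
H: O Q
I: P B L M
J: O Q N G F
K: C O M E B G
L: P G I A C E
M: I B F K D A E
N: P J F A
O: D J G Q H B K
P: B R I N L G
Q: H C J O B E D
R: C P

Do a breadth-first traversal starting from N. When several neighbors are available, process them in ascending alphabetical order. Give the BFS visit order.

Visit N; enqueue A, F, J, P → queue [A, F, J, P]
Visit A; enqueue D, L, M → queue [F, J, P, D, L, M]
Visit F; enqueue G → queue [J, P, D, L, M, G]
Visit J; enqueue O, Q → queue [P, D, L, M, G, O, Q]
Visit P; enqueue B, I, R → queue [D, L, M, G, O, Q, B, I, R]
Visit D; enqueue C → queue [L, M, G, O, Q, B, I, R, C]
Visit L; enqueue E → queue [M, G, O, Q, B, I, R, C, E]
Visit M; enqueue K → queue [G, O, Q, B, I, R, C, E, K]
Visit G → queue [O, Q, B, I, R, C, E, K]
Visit O; enqueue H → queue [Q, B, I, R, C, E, K, H]
Visit Q → queue [B, I, R, C, E, K, H]
Visit B → queue [I, R, C, E, K, H]
Visit I → queue [R, C, E, K, H]
Visit R → queue [C, E, K, H]
Visit C → queue [E, K, H]
Visit E → queue [K, H]
Visit K → queue [H]
Visit H → queue []

N, A, F, J, P, D, L, M, G, O, Q, B, I, R, C, E, K, H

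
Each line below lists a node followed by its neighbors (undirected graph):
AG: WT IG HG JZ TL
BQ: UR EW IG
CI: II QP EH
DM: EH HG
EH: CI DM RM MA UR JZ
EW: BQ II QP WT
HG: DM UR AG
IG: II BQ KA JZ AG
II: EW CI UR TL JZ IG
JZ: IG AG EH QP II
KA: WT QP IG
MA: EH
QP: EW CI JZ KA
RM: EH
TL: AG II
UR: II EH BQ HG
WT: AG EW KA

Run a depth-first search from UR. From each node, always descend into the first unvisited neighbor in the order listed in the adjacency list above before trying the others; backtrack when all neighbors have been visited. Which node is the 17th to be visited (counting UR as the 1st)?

TL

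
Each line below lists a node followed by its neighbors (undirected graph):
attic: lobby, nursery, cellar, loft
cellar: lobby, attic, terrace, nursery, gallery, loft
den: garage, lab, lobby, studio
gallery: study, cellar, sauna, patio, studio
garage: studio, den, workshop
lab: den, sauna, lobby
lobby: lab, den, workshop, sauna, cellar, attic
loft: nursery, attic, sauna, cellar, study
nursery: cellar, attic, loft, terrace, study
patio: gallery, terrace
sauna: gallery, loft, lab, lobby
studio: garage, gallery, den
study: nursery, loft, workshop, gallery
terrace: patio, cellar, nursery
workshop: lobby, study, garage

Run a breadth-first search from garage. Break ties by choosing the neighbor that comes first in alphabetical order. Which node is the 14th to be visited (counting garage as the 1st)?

Visit garage; enqueue den, studio, workshop → queue [den, studio, workshop]
Visit den; enqueue lab, lobby → queue [studio, workshop, lab, lobby]
Visit studio; enqueue gallery → queue [workshop, lab, lobby, gallery]
Visit workshop; enqueue study → queue [lab, lobby, gallery, study]
Visit lab; enqueue sauna → queue [lobby, gallery, study, sauna]
Visit lobby; enqueue attic, cellar → queue [gallery, study, sauna, attic, cellar]
Visit gallery; enqueue patio → queue [study, sauna, attic, cellar, patio]
Visit study; enqueue loft, nursery → queue [sauna, attic, cellar, patio, loft, nursery]
Visit sauna → queue [attic, cellar, patio, loft, nursery]
Visit attic → queue [cellar, patio, loft, nursery]
Visit cellar; enqueue terrace → queue [patio, loft, nursery, terrace]
Visit patio → queue [loft, nursery, terrace]
Visit loft → queue [nursery, terrace]
Visit nursery → queue [terrace]
Visit terrace → queue []

Visit order: garage, den, studio, workshop, lab, lobby, gallery, study, sauna, attic, cellar, patio, loft, nursery, terrace

nursery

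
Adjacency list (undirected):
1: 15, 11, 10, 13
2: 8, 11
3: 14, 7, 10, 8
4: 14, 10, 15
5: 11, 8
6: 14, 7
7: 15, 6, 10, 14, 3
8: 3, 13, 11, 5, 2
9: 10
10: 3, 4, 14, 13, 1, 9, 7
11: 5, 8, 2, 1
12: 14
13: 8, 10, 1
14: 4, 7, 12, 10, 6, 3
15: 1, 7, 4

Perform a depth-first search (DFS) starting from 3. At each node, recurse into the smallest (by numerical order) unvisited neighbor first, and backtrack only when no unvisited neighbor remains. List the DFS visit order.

3 -> 7 -> 6 -> 14 -> 4 -> 10 -> 1 -> 11 -> 2 -> 8 -> 5 -> 13 -> 15 -> 9 -> 12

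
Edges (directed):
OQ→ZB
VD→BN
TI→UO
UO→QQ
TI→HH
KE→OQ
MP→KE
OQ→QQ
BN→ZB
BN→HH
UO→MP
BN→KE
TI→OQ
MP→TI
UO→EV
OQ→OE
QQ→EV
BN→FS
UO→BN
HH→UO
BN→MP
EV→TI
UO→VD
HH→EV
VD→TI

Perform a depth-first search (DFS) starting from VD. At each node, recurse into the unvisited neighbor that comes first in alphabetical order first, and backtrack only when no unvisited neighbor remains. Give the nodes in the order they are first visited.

Visit VD
VD → BN
BN → FS
BN → HH
HH → EV
EV → TI
TI → OQ
OQ → OE
OQ → QQ
OQ → ZB
TI → UO
UO → MP
MP → KE

VD BN FS HH EV TI OQ OE QQ ZB UO MP KE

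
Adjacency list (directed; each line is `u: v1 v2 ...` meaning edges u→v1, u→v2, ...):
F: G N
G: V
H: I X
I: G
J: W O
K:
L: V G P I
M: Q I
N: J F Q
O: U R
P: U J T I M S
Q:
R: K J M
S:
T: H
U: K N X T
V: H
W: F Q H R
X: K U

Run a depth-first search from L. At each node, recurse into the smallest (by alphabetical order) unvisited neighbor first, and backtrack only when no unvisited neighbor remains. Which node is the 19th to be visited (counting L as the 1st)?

Visit L
L → G
G → V
V → H
H → I
H → X
X → K
X → U
U → N
N → F
N → J
J → O
O → R
R → M
M → Q
J → W
U → T
L → P
P → S

Visit order: L, G, V, H, I, X, K, U, N, F, J, O, R, M, Q, W, T, P, S

S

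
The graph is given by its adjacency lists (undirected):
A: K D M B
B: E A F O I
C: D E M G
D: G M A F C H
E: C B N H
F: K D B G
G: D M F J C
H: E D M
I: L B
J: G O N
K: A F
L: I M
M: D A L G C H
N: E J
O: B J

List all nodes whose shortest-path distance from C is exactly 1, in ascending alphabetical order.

Level 0: C
Level 1: D, E, G, M
Level 2: A, B, F, H, J, L, N
Level 3: I, K, O

D, E, G, M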